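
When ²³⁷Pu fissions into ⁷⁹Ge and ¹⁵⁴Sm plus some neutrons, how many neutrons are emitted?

4

Conserve mass number: 237 = 79 + 154 + k, so k = 237 − 233 = 4.
Check atomic number: 94 = 32 + 62 + 0 = 94. ✓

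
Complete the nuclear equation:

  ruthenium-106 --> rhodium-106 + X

beta-minus particle

Conserve mass number: 106 = 106 + A, so A = 0.
Conserve atomic number: 44 = 45 + Z, so Z = -1.
A = 0 and Z = -1 is e⁻ — a beta-minus particle.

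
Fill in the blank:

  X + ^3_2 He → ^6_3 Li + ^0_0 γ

Conserve mass number: A + 3 = 6 + 0, so A = 3.
Conserve atomic number: Z + 2 = 3 + 0, so Z = 1.
A = 3 and Z = 1 is ^3_1 H — a triton.

triton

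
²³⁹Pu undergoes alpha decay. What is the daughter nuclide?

Alpha decay: mass number changes by -4, atomic number by -2.
A: 239 − 4 = 235; Z: 94 − 2 = 92.
Z = 92 is uranium, so the daughter is ²³⁵U.

U-235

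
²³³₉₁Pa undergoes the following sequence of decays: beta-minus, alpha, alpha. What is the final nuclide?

Ra-225

Start: (A, Z) = (233, 91).
After β⁻: (233, 92).
After α: (229, 90).
After α: (225, 88).
Z = 88 is radium.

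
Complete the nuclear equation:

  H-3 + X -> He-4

Conserve mass number: 3 + A = 4, so A = 1.
Conserve atomic number: 1 + Z = 2, so Z = 1.
A = 1 and Z = 1 is H-1 — a proton.

proton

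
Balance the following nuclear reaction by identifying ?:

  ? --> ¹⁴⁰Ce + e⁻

La-140

Conserve mass number: A = 140 + 0, so A = 140.
Conserve atomic number: Z = 58 − 1, so Z = 57.
Z = 57 is lanthanum, so the species is ¹⁴⁰La.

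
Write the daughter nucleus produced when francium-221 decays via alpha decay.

At-217

Alpha decay: mass number changes by -4, atomic number by -2.
A: 221 − 4 = 217; Z: 87 − 2 = 85.
Z = 85 is astatine, so the daughter is astatine-217.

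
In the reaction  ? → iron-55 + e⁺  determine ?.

Co-55

Conserve mass number: A = 55 + 0, so A = 55.
Conserve atomic number: Z = 26 + 1, so Z = 27.
Z = 27 is cobalt, so the species is cobalt-55.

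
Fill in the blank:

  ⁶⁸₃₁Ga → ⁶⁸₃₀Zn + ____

Conserve mass number: 68 = 68 + A, so A = 0.
Conserve atomic number: 31 = 30 + Z, so Z = 1.
A = 0 and Z = 1 is ⁰₁e — a positron.

positron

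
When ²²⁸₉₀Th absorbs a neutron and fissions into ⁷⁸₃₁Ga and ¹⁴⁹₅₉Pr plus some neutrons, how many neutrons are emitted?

Conserve mass number: 229 = 78 + 149 + k, so k = 229 − 227 = 2.
Check atomic number: 90 = 31 + 59 + 0 = 90. ✓

2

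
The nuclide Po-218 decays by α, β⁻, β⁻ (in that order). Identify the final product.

Start: (A, Z) = (218, 84).
After α: (214, 82).
After β⁻: (214, 83).
After β⁻: (214, 84).
Z = 84 is polonium.

Po-214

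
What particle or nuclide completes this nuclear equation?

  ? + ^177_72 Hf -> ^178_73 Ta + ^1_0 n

Conserve mass number: A + 177 = 178 + 1, so A = 2.
Conserve atomic number: Z + 72 = 73 + 0, so Z = 1.
A = 2 and Z = 1 is ^2_1 H — a deuteron.

deuteron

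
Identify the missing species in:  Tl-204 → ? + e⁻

Conserve mass number: 204 = A + 0, so A = 204.
Conserve atomic number: 81 = Z − 1, so Z = 82.
Z = 82 is lead, so the species is Pb-204.

Pb-204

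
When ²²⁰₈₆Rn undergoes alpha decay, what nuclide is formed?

Po-216

Alpha decay: mass number changes by -4, atomic number by -2.
A: 220 − 4 = 216; Z: 86 − 2 = 84.
Z = 84 is polonium, so the daughter is ²¹⁶₈₄Po.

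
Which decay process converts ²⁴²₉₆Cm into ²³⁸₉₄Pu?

ΔA = 238 − 242 = -4; ΔZ = 94 − 96 = -2.
A drops by 4 and Z drops by 2 — the signature of alpha emission.

alpha decay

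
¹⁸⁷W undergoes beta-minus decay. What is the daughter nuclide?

Re-187

Beta-minus decay: mass number changes by +0, atomic number by +1.
A: 187 = 187; Z: 74 + 1 = 75.
Z = 75 is rhenium, so the daughter is ¹⁸⁷Re.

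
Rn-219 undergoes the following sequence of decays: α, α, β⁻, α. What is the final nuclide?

Start: (A, Z) = (219, 86).
After α: (215, 84).
After α: (211, 82).
After β⁻: (211, 83).
After α: (207, 81).
Z = 81 is thallium.

Tl-207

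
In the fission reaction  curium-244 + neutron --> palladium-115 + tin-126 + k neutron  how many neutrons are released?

Conserve mass number: 245 = 115 + 126 + k, so k = 245 − 241 = 4.
Check atomic number: 96 = 46 + 50 + 0 = 96. ✓

4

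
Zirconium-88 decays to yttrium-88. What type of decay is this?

beta-plus decay or electron capture

ΔA = 88 − 88 = 0; ΔZ = 39 − 40 = -1.
A is unchanged and Z drops by 1 — a proton has become a neutron (β⁺ emission or electron capture).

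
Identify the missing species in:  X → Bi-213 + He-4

At-217

Conserve mass number: A = 213 + 4, so A = 217.
Conserve atomic number: Z = 83 + 2, so Z = 85.
Z = 85 is astatine, so the species is At-217.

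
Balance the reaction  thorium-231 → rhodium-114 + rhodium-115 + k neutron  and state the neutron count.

Conserve mass number: 231 = 114 + 115 + k, so k = 231 − 229 = 2.
Check atomic number: 90 = 45 + 45 + 0 = 90. ✓

2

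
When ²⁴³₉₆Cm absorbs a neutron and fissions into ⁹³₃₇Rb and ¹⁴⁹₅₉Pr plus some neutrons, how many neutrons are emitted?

Conserve mass number: 244 = 93 + 149 + k, so k = 244 − 242 = 2.
Check atomic number: 96 = 37 + 59 + 0 = 96. ✓

2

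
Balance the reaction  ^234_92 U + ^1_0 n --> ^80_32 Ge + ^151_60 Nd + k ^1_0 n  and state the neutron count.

Conserve mass number: 235 = 80 + 151 + k, so k = 235 − 231 = 4.
Check atomic number: 92 = 32 + 60 + 0 = 92. ✓

4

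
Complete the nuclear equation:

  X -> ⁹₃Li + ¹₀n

Conserve mass number: A = 9 + 1, so A = 10.
Conserve atomic number: Z = 3 + 0, so Z = 3.
Z = 3 is lithium, so the species is ¹⁰₃Li.

Li-10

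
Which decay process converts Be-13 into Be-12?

neutron emission

ΔA = 12 − 13 = -1; ΔZ = 4 − 4 = +0.
A drops by 1 with Z unchanged — a neutron was emitted.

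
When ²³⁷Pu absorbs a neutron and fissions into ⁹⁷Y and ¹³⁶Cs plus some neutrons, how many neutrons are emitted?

Conserve mass number: 238 = 97 + 136 + k, so k = 238 − 233 = 5.
Check atomic number: 94 = 39 + 55 + 0 = 94. ✓

5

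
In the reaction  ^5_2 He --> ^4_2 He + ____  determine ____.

neutron

Conserve mass number: 5 = 4 + A, so A = 1.
Conserve atomic number: 2 = 2 + Z, so Z = 0.
A = 1 and Z = 0 is ^1_0 n — a neutron.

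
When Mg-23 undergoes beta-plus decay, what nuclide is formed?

Na-23

Beta-plus decay: mass number changes by +0, atomic number by -1.
A: 23 = 23; Z: 12 − 1 = 11.
Z = 11 is sodium, so the daughter is Na-23.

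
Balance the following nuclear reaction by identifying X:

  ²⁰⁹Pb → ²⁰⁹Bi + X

Conserve mass number: 209 = 209 + A, so A = 0.
Conserve atomic number: 82 = 83 + Z, so Z = -1.
A = 0 and Z = -1 is e⁻ — a beta-minus particle.

beta-minus particle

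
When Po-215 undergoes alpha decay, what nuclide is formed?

Pb-211

Alpha decay: mass number changes by -4, atomic number by -2.
A: 215 − 4 = 211; Z: 84 − 2 = 82.
Z = 82 is lead, so the daughter is Pb-211.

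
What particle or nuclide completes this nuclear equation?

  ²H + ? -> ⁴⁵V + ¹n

Ti-44

Conserve mass number: 2 + A = 45 + 1, so A = 44.
Conserve atomic number: 1 + Z = 23 + 0, so Z = 22.
Z = 22 is titanium, so the species is ⁴⁴Ti.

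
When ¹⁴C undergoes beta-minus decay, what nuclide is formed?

Beta-minus decay: mass number changes by +0, atomic number by +1.
A: 14 = 14; Z: 6 + 1 = 7.
Z = 7 is nitrogen, so the daughter is ¹⁴N.

N-14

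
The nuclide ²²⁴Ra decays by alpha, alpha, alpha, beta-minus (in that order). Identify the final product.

Start: (A, Z) = (224, 88).
After α: (220, 86).
After α: (216, 84).
After α: (212, 82).
After β⁻: (212, 83).
Z = 83 is bismuth.

Bi-212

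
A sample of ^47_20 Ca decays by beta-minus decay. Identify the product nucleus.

Beta-minus decay: mass number changes by +0, atomic number by +1.
A: 47 = 47; Z: 20 + 1 = 21.
Z = 21 is scandium, so the daughter is ^47_21 Sc.

Sc-47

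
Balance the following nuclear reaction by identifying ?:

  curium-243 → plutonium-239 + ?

Conserve mass number: 243 = 239 + A, so A = 4.
Conserve atomic number: 96 = 94 + Z, so Z = 2.
A = 4 and Z = 2 is helium-4 — an alpha particle.

alpha particle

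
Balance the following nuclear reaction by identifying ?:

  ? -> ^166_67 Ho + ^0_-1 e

Conserve mass number: A = 166 + 0, so A = 166.
Conserve atomic number: Z = 67 − 1, so Z = 66.
Z = 66 is dysprosium, so the species is ^166_66 Dy.

Dy-166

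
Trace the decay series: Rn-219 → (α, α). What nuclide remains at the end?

Start: (A, Z) = (219, 86).
After α: (215, 84).
After α: (211, 82).
Z = 82 is lead.

Pb-211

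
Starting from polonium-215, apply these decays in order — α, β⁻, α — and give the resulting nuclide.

Start: (A, Z) = (215, 84).
After α: (211, 82).
After β⁻: (211, 83).
After α: (207, 81).
Z = 81 is thallium.

Tl-207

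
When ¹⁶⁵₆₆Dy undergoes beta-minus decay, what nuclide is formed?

Ho-165

Beta-minus decay: mass number changes by +0, atomic number by +1.
A: 165 = 165; Z: 66 + 1 = 67.
Z = 67 is holmium, so the daughter is ¹⁶⁵₆₇Ho.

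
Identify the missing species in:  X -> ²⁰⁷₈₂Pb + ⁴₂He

Po-211

Conserve mass number: A = 207 + 4, so A = 211.
Conserve atomic number: Z = 82 + 2, so Z = 84.
Z = 84 is polonium, so the species is ²¹¹₈₄Po.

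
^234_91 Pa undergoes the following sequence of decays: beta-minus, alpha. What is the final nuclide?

Start: (A, Z) = (234, 91).
After β⁻: (234, 92).
After α: (230, 90).
Z = 90 is thorium.

Th-230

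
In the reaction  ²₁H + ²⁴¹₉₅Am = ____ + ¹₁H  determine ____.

Conserve mass number: 2 + 241 = A + 1, so A = 242.
Conserve atomic number: 1 + 95 = Z + 1, so Z = 95.
Z = 95 is americium, so the species is ²⁴²₉₅Am.

Am-242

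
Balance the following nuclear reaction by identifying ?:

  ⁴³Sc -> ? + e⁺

Ca-43

Conserve mass number: 43 = A + 0, so A = 43.
Conserve atomic number: 21 = Z + 1, so Z = 20.
Z = 20 is calcium, so the species is ⁴³Ca.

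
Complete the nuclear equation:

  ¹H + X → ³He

Conserve mass number: 1 + A = 3, so A = 2.
Conserve atomic number: 1 + Z = 2, so Z = 1.
A = 2 and Z = 1 is ²H — a deuteron.

deuteron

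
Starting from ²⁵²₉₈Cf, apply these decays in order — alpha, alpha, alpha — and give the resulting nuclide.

Start: (A, Z) = (252, 98).
After α: (248, 96).
After α: (244, 94).
After α: (240, 92).
Z = 92 is uranium.

U-240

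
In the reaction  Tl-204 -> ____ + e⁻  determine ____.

Conserve mass number: 204 = A + 0, so A = 204.
Conserve atomic number: 81 = Z − 1, so Z = 82.
Z = 82 is lead, so the species is Pb-204.

Pb-204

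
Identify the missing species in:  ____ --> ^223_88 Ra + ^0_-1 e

Fr-223

Conserve mass number: A = 223 + 0, so A = 223.
Conserve atomic number: Z = 88 − 1, so Z = 87.
Z = 87 is francium, so the species is ^223_87 Fr.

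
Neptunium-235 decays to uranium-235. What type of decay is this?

ΔA = 235 − 235 = 0; ΔZ = 92 − 93 = -1.
A is unchanged and Z drops by 1 — a proton has become a neutron (β⁺ emission or electron capture).

beta-plus decay or electron capture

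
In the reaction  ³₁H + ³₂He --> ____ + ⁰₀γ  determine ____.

Li-6

Conserve mass number: 3 + 3 = A + 0, so A = 6.
Conserve atomic number: 1 + 2 = Z + 0, so Z = 3.
Z = 3 is lithium, so the species is ⁶₃Li.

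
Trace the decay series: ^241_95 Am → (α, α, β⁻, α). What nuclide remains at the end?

Start: (A, Z) = (241, 95).
After α: (237, 93).
After α: (233, 91).
After β⁻: (233, 92).
After α: (229, 90).
Z = 90 is thorium.

Th-229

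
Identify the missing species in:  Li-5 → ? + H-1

Conserve mass number: 5 = A + 1, so A = 4.
Conserve atomic number: 3 = Z + 1, so Z = 2.
A = 4 and Z = 2 is He-4 — an alpha particle.

He-4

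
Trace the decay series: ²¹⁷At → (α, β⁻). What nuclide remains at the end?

Start: (A, Z) = (217, 85).
After α: (213, 83).
After β⁻: (213, 84).
Z = 84 is polonium.

Po-213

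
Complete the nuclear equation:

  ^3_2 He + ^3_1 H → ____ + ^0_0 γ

Conserve mass number: 3 + 3 = A + 0, so A = 6.
Conserve atomic number: 2 + 1 = Z + 0, so Z = 3.
Z = 3 is lithium, so the species is ^6_3 Li.

Li-6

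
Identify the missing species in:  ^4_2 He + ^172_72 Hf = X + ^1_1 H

Ta-175

Conserve mass number: 4 + 172 = A + 1, so A = 175.
Conserve atomic number: 2 + 72 = Z + 1, so Z = 73.
Z = 73 is tantalum, so the species is ^175_73 Ta.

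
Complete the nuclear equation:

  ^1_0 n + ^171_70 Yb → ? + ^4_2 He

Conserve mass number: 1 + 171 = A + 4, so A = 168.
Conserve atomic number: 0 + 70 = Z + 2, so Z = 68.
Z = 68 is erbium, so the species is ^168_68 Er.

Er-168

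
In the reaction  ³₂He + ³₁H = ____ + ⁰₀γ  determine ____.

Conserve mass number: 3 + 3 = A + 0, so A = 6.
Conserve atomic number: 2 + 1 = Z + 0, so Z = 3.
Z = 3 is lithium, so the species is ⁶₃Li.

Li-6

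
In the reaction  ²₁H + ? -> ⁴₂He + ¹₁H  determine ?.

He-3

Conserve mass number: 2 + A = 4 + 1, so A = 3.
Conserve atomic number: 1 + Z = 2 + 1, so Z = 2.
Z = 2 is helium, so the species is ³₂He.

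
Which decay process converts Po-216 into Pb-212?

alpha decay

ΔA = 212 − 216 = -4; ΔZ = 82 − 84 = -2.
A drops by 4 and Z drops by 2 — the signature of alpha emission.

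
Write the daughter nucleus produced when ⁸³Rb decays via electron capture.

Kr-83

Electron capture: mass number changes by +0, atomic number by -1.
A: 83 = 83; Z: 37 − 1 = 36.
Z = 36 is krypton, so the daughter is ⁸³Kr.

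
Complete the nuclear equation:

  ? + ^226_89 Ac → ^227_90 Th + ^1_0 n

deuteron

Conserve mass number: A + 226 = 227 + 1, so A = 2.
Conserve atomic number: Z + 89 = 90 + 0, so Z = 1.
A = 2 and Z = 1 is ^2_1 H — a deuteron.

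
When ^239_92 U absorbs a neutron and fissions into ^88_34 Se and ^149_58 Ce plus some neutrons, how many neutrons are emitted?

Conserve mass number: 240 = 88 + 149 + k, so k = 240 − 237 = 3.
Check atomic number: 92 = 34 + 58 + 0 = 92. ✓

3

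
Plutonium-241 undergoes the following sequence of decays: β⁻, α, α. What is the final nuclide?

Start: (A, Z) = (241, 94).
After β⁻: (241, 95).
After α: (237, 93).
After α: (233, 91).
Z = 91 is protactinium.

Pa-233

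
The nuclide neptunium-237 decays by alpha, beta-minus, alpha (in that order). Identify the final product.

Th-229

Start: (A, Z) = (237, 93).
After α: (233, 91).
After β⁻: (233, 92).
After α: (229, 90).
Z = 90 is thorium.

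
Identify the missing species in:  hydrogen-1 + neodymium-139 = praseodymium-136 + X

Conserve mass number: 1 + 139 = 136 + A, so A = 4.
Conserve atomic number: 1 + 60 = 59 + Z, so Z = 2.
A = 4 and Z = 2 is helium-4 — an alpha particle.

alpha particle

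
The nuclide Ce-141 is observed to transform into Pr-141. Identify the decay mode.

beta-minus decay

ΔA = 141 − 141 = 0; ΔZ = 59 − 58 = +1.
A is unchanged and Z rises by 1 — a neutron has become a proton (β⁻ decay).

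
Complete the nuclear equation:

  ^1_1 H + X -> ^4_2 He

Conserve mass number: 1 + A = 4, so A = 3.
Conserve atomic number: 1 + Z = 2, so Z = 1.
A = 3 and Z = 1 is ^3_1 H — a triton.

triton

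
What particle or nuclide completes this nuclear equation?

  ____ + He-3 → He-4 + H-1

Conserve mass number: A + 3 = 4 + 1, so A = 2.
Conserve atomic number: Z + 2 = 2 + 1, so Z = 1.
A = 2 and Z = 1 is H-2 — a deuteron.

deuteron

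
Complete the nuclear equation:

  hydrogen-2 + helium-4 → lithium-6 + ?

gamma ray

Conserve mass number: 2 + 4 = 6 + A, so A = 0.
Conserve atomic number: 1 + 2 = 3 + Z, so Z = 0.
A = 0 and Z = 0 is γ — a gamma ray.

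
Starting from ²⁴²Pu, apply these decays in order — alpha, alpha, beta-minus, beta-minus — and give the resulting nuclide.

Start: (A, Z) = (242, 94).
After α: (238, 92).
After α: (234, 90).
After β⁻: (234, 91).
After β⁻: (234, 92).
Z = 92 is uranium.

U-234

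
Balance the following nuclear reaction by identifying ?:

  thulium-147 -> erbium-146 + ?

proton

Conserve mass number: 147 = 146 + A, so A = 1.
Conserve atomic number: 69 = 68 + Z, so Z = 1.
A = 1 and Z = 1 is hydrogen-1 — a proton.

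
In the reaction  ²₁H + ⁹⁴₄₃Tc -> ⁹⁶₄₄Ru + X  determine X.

gamma ray

Conserve mass number: 2 + 94 = 96 + A, so A = 0.
Conserve atomic number: 1 + 43 = 44 + Z, so Z = 0.
A = 0 and Z = 0 is ⁰₀γ — a gamma ray.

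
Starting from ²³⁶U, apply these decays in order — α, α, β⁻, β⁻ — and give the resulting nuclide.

Start: (A, Z) = (236, 92).
After α: (232, 90).
After α: (228, 88).
After β⁻: (228, 89).
After β⁻: (228, 90).
Z = 90 is thorium.

Th-228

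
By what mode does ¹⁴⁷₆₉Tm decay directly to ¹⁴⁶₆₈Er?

ΔA = 146 − 147 = -1; ΔZ = 68 − 69 = -1.
A drops by 1 and Z drops by 1 — a proton was emitted.

proton emission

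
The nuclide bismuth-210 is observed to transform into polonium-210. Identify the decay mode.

beta-minus decay

ΔA = 210 − 210 = 0; ΔZ = 84 − 83 = +1.
A is unchanged and Z rises by 1 — a neutron has become a proton (β⁻ decay).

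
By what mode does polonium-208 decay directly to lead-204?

alpha decay

ΔA = 204 − 208 = -4; ΔZ = 82 − 84 = -2.
A drops by 4 and Z drops by 2 — the signature of alpha emission.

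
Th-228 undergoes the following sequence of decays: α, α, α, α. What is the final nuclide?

Start: (A, Z) = (228, 90).
After α: (224, 88).
After α: (220, 86).
After α: (216, 84).
After α: (212, 82).
Z = 82 is lead.

Pb-212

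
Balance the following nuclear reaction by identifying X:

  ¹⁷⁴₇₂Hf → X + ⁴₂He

Conserve mass number: 174 = A + 4, so A = 170.
Conserve atomic number: 72 = Z + 2, so Z = 70.
Z = 70 is ytterbium, so the species is ¹⁷⁰₇₀Yb.

Yb-170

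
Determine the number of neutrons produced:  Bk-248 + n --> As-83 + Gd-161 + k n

5

Conserve mass number: 249 = 83 + 161 + k, so k = 249 − 244 = 5.
Check atomic number: 97 = 33 + 64 + 0 = 97. ✓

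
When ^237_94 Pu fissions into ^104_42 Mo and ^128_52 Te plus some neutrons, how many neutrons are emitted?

5

Conserve mass number: 237 = 104 + 128 + k, so k = 237 − 232 = 5.
Check atomic number: 94 = 42 + 52 + 0 = 94. ✓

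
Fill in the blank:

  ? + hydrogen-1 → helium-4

triton

Conserve mass number: A + 1 = 4, so A = 3.
Conserve atomic number: Z + 1 = 2, so Z = 1.
A = 3 and Z = 1 is hydrogen-3 — a triton.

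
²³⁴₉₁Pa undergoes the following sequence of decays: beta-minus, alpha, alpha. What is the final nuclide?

Start: (A, Z) = (234, 91).
After β⁻: (234, 92).
After α: (230, 90).
After α: (226, 88).
Z = 88 is radium.

Ra-226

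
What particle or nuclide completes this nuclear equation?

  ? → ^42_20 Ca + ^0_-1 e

Conserve mass number: A = 42 + 0, so A = 42.
Conserve atomic number: Z = 20 − 1, so Z = 19.
Z = 19 is potassium, so the species is ^42_19 K.

K-42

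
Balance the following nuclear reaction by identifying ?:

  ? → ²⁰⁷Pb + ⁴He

Po-211

Conserve mass number: A = 207 + 4, so A = 211.
Conserve atomic number: Z = 82 + 2, so Z = 84.
Z = 84 is polonium, so the species is ²¹¹Po.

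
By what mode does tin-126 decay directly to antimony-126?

ΔA = 126 − 126 = 0; ΔZ = 51 − 50 = +1.
A is unchanged and Z rises by 1 — a neutron has become a proton (β⁻ decay).

beta-minus decay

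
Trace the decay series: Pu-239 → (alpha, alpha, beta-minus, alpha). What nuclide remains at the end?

Start: (A, Z) = (239, 94).
After α: (235, 92).
After α: (231, 90).
After β⁻: (231, 91).
After α: (227, 89).
Z = 89 is actinium.

Ac-227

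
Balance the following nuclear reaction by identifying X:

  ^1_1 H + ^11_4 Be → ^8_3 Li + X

Conserve mass number: 1 + 11 = 8 + A, so A = 4.
Conserve atomic number: 1 + 4 = 3 + Z, so Z = 2.
A = 4 and Z = 2 is ^4_2 He — an alpha particle.

alpha particle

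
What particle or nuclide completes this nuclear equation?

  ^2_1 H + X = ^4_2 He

Conserve mass number: 2 + A = 4, so A = 2.
Conserve atomic number: 1 + Z = 2, so Z = 1.
A = 2 and Z = 1 is ^2_1 H — a deuteron.

deuteron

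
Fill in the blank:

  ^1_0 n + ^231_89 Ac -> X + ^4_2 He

Fr-228

Conserve mass number: 1 + 231 = A + 4, so A = 228.
Conserve atomic number: 0 + 89 = Z + 2, so Z = 87.
Z = 87 is francium, so the species is ^228_87 Fr.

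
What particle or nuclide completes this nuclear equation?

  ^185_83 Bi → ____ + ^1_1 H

Pb-184

Conserve mass number: 185 = A + 1, so A = 184.
Conserve atomic number: 83 = Z + 1, so Z = 82.
Z = 82 is lead, so the species is ^184_82 Pb.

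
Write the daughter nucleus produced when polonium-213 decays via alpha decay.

Alpha decay: mass number changes by -4, atomic number by -2.
A: 213 − 4 = 209; Z: 84 − 2 = 82.
Z = 82 is lead, so the daughter is lead-209.

Pb-209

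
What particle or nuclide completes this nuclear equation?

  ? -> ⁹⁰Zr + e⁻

Conserve mass number: A = 90 + 0, so A = 90.
Conserve atomic number: Z = 40 − 1, so Z = 39.
Z = 39 is yttrium, so the species is ⁹⁰Y.

Y-90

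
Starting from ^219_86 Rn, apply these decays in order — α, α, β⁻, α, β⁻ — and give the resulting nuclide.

Pb-207

Start: (A, Z) = (219, 86).
After α: (215, 84).
After α: (211, 82).
After β⁻: (211, 83).
After α: (207, 81).
After β⁻: (207, 82).
Z = 82 is lead.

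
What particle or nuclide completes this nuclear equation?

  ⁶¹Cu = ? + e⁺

Conserve mass number: 61 = A + 0, so A = 61.
Conserve atomic number: 29 = Z + 1, so Z = 28.
Z = 28 is nickel, so the species is ⁶¹Ni.

Ni-61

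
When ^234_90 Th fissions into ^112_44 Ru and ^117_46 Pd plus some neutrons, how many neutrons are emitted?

Conserve mass number: 234 = 112 + 117 + k, so k = 234 − 229 = 5.
Check atomic number: 90 = 44 + 46 + 0 = 90. ✓

5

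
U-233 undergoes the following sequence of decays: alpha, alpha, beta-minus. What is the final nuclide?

Ac-225

Start: (A, Z) = (233, 92).
After α: (229, 90).
After α: (225, 88).
After β⁻: (225, 89).
Z = 89 is actinium.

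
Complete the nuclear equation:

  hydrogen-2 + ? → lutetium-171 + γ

Yb-169

Conserve mass number: 2 + A = 171 + 0, so A = 169.
Conserve atomic number: 1 + Z = 71 + 0, so Z = 70.
Z = 70 is ytterbium, so the species is ytterbium-169.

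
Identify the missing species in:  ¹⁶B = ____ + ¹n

B-15

Conserve mass number: 16 = A + 1, so A = 15.
Conserve atomic number: 5 = Z + 0, so Z = 5.
Z = 5 is boron, so the species is ¹⁵B.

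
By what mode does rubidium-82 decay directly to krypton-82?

beta-plus decay or electron capture

ΔA = 82 − 82 = 0; ΔZ = 36 − 37 = -1.
A is unchanged and Z drops by 1 — a proton has become a neutron (β⁺ emission or electron capture).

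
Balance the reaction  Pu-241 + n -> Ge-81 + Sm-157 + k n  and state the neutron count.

4

Conserve mass number: 242 = 81 + 157 + k, so k = 242 − 238 = 4.
Check atomic number: 94 = 32 + 62 + 0 = 94. ✓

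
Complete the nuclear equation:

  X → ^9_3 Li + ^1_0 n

Conserve mass number: A = 9 + 1, so A = 10.
Conserve atomic number: Z = 3 + 0, so Z = 3.
Z = 3 is lithium, so the species is ^10_3 Li.

Li-10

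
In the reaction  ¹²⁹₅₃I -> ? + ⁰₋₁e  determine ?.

Xe-129

Conserve mass number: 129 = A + 0, so A = 129.
Conserve atomic number: 53 = Z − 1, so Z = 54.
Z = 54 is xenon, so the species is ¹²⁹₅₄Xe.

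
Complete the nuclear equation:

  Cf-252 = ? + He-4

Cm-248

Conserve mass number: 252 = A + 4, so A = 248.
Conserve atomic number: 98 = Z + 2, so Z = 96.
Z = 96 is curium, so the species is Cm-248.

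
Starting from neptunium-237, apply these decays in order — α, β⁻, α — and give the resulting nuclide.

Th-229

Start: (A, Z) = (237, 93).
After α: (233, 91).
After β⁻: (233, 92).
After α: (229, 90).
Z = 90 is thorium.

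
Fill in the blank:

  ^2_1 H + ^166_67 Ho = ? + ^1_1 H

Conserve mass number: 2 + 166 = A + 1, so A = 167.
Conserve atomic number: 1 + 67 = Z + 1, so Z = 67.
Z = 67 is holmium, so the species is ^167_67 Ho.

Ho-167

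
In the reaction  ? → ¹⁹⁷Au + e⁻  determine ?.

Pt-197

Conserve mass number: A = 197 + 0, so A = 197.
Conserve atomic number: Z = 79 − 1, so Z = 78.
Z = 78 is platinum, so the species is ¹⁹⁷Pt.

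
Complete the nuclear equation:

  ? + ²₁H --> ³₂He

proton

Conserve mass number: A + 2 = 3, so A = 1.
Conserve atomic number: Z + 1 = 2, so Z = 1.
A = 1 and Z = 1 is ¹₁H — a proton.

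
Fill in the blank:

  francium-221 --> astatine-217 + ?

Conserve mass number: 221 = 217 + A, so A = 4.
Conserve atomic number: 87 = 85 + Z, so Z = 2.
A = 4 and Z = 2 is helium-4 — an alpha particle.

alpha particle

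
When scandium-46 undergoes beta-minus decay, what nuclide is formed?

Beta-minus decay: mass number changes by +0, atomic number by +1.
A: 46 = 46; Z: 21 + 1 = 22.
Z = 22 is titanium, so the daughter is titanium-46.

Ti-46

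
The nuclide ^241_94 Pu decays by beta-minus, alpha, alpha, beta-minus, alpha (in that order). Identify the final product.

Start: (A, Z) = (241, 94).
After β⁻: (241, 95).
After α: (237, 93).
After α: (233, 91).
After β⁻: (233, 92).
After α: (229, 90).
Z = 90 is thorium.

Th-229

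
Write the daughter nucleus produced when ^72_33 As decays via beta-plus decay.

Ge-72

Beta-plus decay: mass number changes by +0, atomic number by -1.
A: 72 = 72; Z: 33 − 1 = 32.
Z = 32 is germanium, so the daughter is ^72_32 Ge.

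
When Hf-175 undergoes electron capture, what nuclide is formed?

Electron capture: mass number changes by +0, atomic number by -1.
A: 175 = 175; Z: 72 − 1 = 71.
Z = 71 is lutetium, so the daughter is Lu-175.

Lu-175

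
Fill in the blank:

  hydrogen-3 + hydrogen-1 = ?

Conserve mass number: 3 + 1 = A, so A = 4.
Conserve atomic number: 1 + 1 = Z, so Z = 2.
A = 4 and Z = 2 is helium-4 — an alpha particle.

He-4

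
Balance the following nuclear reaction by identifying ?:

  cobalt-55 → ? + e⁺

Conserve mass number: 55 = A + 0, so A = 55.
Conserve atomic number: 27 = Z + 1, so Z = 26.
Z = 26 is iron, so the species is iron-55.

Fe-55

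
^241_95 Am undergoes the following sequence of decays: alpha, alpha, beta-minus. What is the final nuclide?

Start: (A, Z) = (241, 95).
After α: (237, 93).
After α: (233, 91).
After β⁻: (233, 92).
Z = 92 is uranium.

U-233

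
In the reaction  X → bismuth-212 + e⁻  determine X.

Conserve mass number: A = 212 + 0, so A = 212.
Conserve atomic number: Z = 83 − 1, so Z = 82.
Z = 82 is lead, so the species is lead-212.

Pb-212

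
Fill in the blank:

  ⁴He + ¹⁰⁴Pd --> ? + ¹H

Conserve mass number: 4 + 104 = A + 1, so A = 107.
Conserve atomic number: 2 + 46 = Z + 1, so Z = 47.
Z = 47 is silver, so the species is ¹⁰⁷Ag.

Ag-107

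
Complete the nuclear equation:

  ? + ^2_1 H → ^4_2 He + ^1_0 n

Conserve mass number: A + 2 = 4 + 1, so A = 3.
Conserve atomic number: Z + 1 = 2 + 0, so Z = 1.
A = 3 and Z = 1 is ^3_1 H — a triton.

triton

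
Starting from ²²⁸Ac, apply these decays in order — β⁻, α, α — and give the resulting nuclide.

Start: (A, Z) = (228, 89).
After β⁻: (228, 90).
After α: (224, 88).
After α: (220, 86).
Z = 86 is radon.

Rn-220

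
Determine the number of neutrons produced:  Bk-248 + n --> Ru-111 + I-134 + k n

4

Conserve mass number: 249 = 111 + 134 + k, so k = 249 − 245 = 4.
Check atomic number: 97 = 44 + 53 + 0 = 97. ✓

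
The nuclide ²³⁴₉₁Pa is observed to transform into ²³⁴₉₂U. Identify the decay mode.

beta-minus decay

ΔA = 234 − 234 = 0; ΔZ = 92 − 91 = +1.
A is unchanged and Z rises by 1 — a neutron has become a proton (β⁻ decay).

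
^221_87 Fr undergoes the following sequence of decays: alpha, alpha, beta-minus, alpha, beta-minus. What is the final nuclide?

Start: (A, Z) = (221, 87).
After α: (217, 85).
After α: (213, 83).
After β⁻: (213, 84).
After α: (209, 82).
After β⁻: (209, 83).
Z = 83 is bismuth.

Bi-209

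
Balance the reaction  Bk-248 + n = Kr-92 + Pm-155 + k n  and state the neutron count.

2

Conserve mass number: 249 = 92 + 155 + k, so k = 249 − 247 = 2.
Check atomic number: 97 = 36 + 61 + 0 = 97. ✓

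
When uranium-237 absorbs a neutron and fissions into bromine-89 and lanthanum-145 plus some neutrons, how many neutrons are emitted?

Conserve mass number: 238 = 89 + 145 + k, so k = 238 − 234 = 4.
Check atomic number: 92 = 35 + 57 + 0 = 92. ✓

4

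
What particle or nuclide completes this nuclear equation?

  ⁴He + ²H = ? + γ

Li-6

Conserve mass number: 4 + 2 = A + 0, so A = 6.
Conserve atomic number: 2 + 1 = Z + 0, so Z = 3.
Z = 3 is lithium, so the species is ⁶Li.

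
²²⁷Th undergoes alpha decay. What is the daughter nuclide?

Alpha decay: mass number changes by -4, atomic number by -2.
A: 227 − 4 = 223; Z: 90 − 2 = 88.
Z = 88 is radium, so the daughter is ²²³Ra.

Ra-223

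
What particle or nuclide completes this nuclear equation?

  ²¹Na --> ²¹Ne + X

Conserve mass number: 21 = 21 + A, so A = 0.
Conserve atomic number: 11 = 10 + Z, so Z = 1.
A = 0 and Z = 1 is e⁺ — a positron.

positron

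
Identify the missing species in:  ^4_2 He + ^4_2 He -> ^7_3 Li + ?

proton

Conserve mass number: 4 + 4 = 7 + A, so A = 1.
Conserve atomic number: 2 + 2 = 3 + Z, so Z = 1.
A = 1 and Z = 1 is ^1_1 H — a proton.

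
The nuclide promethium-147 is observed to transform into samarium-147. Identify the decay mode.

beta-minus decay

ΔA = 147 − 147 = 0; ΔZ = 62 − 61 = +1.
A is unchanged and Z rises by 1 — a neutron has become a proton (β⁻ decay).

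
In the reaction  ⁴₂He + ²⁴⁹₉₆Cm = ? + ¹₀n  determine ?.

Conserve mass number: 4 + 249 = A + 1, so A = 252.
Conserve atomic number: 2 + 96 = Z + 0, so Z = 98.
Z = 98 is californium, so the species is ²⁵²₉₈Cf.

Cf-252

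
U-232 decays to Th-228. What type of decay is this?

ΔA = 228 − 232 = -4; ΔZ = 90 − 92 = -2.
A drops by 4 and Z drops by 2 — the signature of alpha emission.

alpha decay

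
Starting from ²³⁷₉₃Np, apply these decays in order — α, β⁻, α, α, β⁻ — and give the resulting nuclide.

Ac-225

Start: (A, Z) = (237, 93).
After α: (233, 91).
After β⁻: (233, 92).
After α: (229, 90).
After α: (225, 88).
After β⁻: (225, 89).
Z = 89 is actinium.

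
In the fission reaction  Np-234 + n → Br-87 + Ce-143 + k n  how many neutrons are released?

Conserve mass number: 235 = 87 + 143 + k, so k = 235 − 230 = 5.
Check atomic number: 93 = 35 + 58 + 0 = 93. ✓

5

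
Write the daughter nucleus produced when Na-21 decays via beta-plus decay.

Beta-plus decay: mass number changes by +0, atomic number by -1.
A: 21 = 21; Z: 11 − 1 = 10.
Z = 10 is neon, so the daughter is Ne-21.

Ne-21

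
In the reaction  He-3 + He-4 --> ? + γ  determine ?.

Be-7

Conserve mass number: 3 + 4 = A + 0, so A = 7.
Conserve atomic number: 2 + 2 = Z + 0, so Z = 4.
Z = 4 is beryllium, so the species is Be-7.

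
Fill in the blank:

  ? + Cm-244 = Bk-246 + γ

Conserve mass number: A + 244 = 246 + 0, so A = 2.
Conserve atomic number: Z + 96 = 97 + 0, so Z = 1.
A = 2 and Z = 1 is H-2 — a deuteron.

deuteron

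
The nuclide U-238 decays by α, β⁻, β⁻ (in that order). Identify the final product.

Start: (A, Z) = (238, 92).
After α: (234, 90).
After β⁻: (234, 91).
After β⁻: (234, 92).
Z = 92 is uranium.

U-234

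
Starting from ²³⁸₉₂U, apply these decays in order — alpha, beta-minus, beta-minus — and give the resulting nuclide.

U-234

Start: (A, Z) = (238, 92).
After α: (234, 90).
After β⁻: (234, 91).
After β⁻: (234, 92).
Z = 92 is uranium.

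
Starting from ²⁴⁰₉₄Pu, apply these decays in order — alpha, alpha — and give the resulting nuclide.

Th-232

Start: (A, Z) = (240, 94).
After α: (236, 92).
After α: (232, 90).
Z = 90 is thorium.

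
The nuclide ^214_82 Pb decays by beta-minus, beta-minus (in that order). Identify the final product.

Start: (A, Z) = (214, 82).
After β⁻: (214, 83).
After β⁻: (214, 84).
Z = 84 is polonium.

Po-214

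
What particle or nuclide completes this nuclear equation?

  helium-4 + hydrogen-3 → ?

Li-7

Conserve mass number: 4 + 3 = A, so A = 7.
Conserve atomic number: 2 + 1 = Z, so Z = 3.
Z = 3 is lithium, so the species is lithium-7.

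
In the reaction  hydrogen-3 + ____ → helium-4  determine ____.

Conserve mass number: 3 + A = 4, so A = 1.
Conserve atomic number: 1 + Z = 2, so Z = 1.
A = 1 and Z = 1 is hydrogen-1 — a proton.

proton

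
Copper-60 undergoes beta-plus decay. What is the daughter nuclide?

Beta-plus decay: mass number changes by +0, atomic number by -1.
A: 60 = 60; Z: 29 − 1 = 28.
Z = 28 is nickel, so the daughter is nickel-60.

Ni-60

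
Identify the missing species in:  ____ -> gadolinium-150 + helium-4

Conserve mass number: A = 150 + 4, so A = 154.
Conserve atomic number: Z = 64 + 2, so Z = 66.
Z = 66 is dysprosium, so the species is dysprosium-154.

Dy-154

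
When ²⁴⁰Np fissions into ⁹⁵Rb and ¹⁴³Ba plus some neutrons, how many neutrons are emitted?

2

Conserve mass number: 240 = 95 + 143 + k, so k = 240 − 238 = 2.
Check atomic number: 93 = 37 + 56 + 0 = 93. ✓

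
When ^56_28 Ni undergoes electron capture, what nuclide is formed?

Electron capture: mass number changes by +0, atomic number by -1.
A: 56 = 56; Z: 28 − 1 = 27.
Z = 27 is cobalt, so the daughter is ^56_27 Co.

Co-56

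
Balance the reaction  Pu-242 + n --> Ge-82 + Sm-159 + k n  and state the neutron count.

Conserve mass number: 243 = 82 + 159 + k, so k = 243 − 241 = 2.
Check atomic number: 94 = 32 + 62 + 0 = 94. ✓

2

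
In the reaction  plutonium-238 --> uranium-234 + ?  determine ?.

Conserve mass number: 238 = 234 + A, so A = 4.
Conserve atomic number: 94 = 92 + Z, so Z = 2.
A = 4 and Z = 2 is helium-4 — an alpha particle.

alpha particle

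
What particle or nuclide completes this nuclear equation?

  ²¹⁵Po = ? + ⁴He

Conserve mass number: 215 = A + 4, so A = 211.
Conserve atomic number: 84 = Z + 2, so Z = 82.
Z = 82 is lead, so the species is ²¹¹Pb.

Pb-211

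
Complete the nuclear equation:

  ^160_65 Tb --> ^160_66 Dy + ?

beta-minus particle

Conserve mass number: 160 = 160 + A, so A = 0.
Conserve atomic number: 65 = 66 + Z, so Z = -1.
A = 0 and Z = -1 is ^0_-1 e — a beta-minus particle.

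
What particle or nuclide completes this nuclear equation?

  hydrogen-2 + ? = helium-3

Conserve mass number: 2 + A = 3, so A = 1.
Conserve atomic number: 1 + Z = 2, so Z = 1.
A = 1 and Z = 1 is hydrogen-1 — a proton.

proton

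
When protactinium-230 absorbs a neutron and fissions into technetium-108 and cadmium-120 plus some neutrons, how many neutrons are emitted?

Conserve mass number: 231 = 108 + 120 + k, so k = 231 − 228 = 3.
Check atomic number: 91 = 43 + 48 + 0 = 91. ✓

3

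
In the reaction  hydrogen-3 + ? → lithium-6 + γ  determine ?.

Conserve mass number: 3 + A = 6 + 0, so A = 3.
Conserve atomic number: 1 + Z = 3 + 0, so Z = 2.
Z = 2 is helium, so the species is helium-3.

He-3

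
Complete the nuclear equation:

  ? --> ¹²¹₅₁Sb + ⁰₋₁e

Sn-121

Conserve mass number: A = 121 + 0, so A = 121.
Conserve atomic number: Z = 51 − 1, so Z = 50.
Z = 50 is tin, so the species is ¹²¹₅₀Sn.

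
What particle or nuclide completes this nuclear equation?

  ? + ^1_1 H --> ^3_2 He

deuteron

Conserve mass number: A + 1 = 3, so A = 2.
Conserve atomic number: Z + 1 = 2, so Z = 1.
A = 2 and Z = 1 is ^2_1 H — a deuteron.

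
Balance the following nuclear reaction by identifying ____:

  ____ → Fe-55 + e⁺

Conserve mass number: A = 55 + 0, so A = 55.
Conserve atomic number: Z = 26 + 1, so Z = 27.
Z = 27 is cobalt, so the species is Co-55.

Co-55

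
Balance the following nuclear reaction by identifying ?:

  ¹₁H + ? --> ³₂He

deuteron

Conserve mass number: 1 + A = 3, so A = 2.
Conserve atomic number: 1 + Z = 2, so Z = 1.
A = 2 and Z = 1 is ²₁H — a deuteron.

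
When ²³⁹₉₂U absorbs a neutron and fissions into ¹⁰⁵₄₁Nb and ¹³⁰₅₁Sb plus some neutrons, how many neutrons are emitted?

Conserve mass number: 240 = 105 + 130 + k, so k = 240 − 235 = 5.
Check atomic number: 92 = 41 + 51 + 0 = 92. ✓

5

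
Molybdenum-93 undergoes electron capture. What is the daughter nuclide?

Electron capture: mass number changes by +0, atomic number by -1.
A: 93 = 93; Z: 42 − 1 = 41.
Z = 41 is niobium, so the daughter is niobium-93.

Nb-93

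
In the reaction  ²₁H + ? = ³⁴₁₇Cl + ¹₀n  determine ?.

S-33

Conserve mass number: 2 + A = 34 + 1, so A = 33.
Conserve atomic number: 1 + Z = 17 + 0, so Z = 16.
Z = 16 is sulfur, so the species is ³³₁₆S.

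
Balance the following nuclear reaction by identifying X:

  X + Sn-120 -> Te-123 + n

Conserve mass number: A + 120 = 123 + 1, so A = 4.
Conserve atomic number: Z + 50 = 52 + 0, so Z = 2.
A = 4 and Z = 2 is He-4 — an alpha particle.

alpha particle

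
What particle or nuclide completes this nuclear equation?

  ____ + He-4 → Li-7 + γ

Conserve mass number: A + 4 = 7 + 0, so A = 3.
Conserve atomic number: Z + 2 = 3 + 0, so Z = 1.
A = 3 and Z = 1 is H-3 — a triton.

triton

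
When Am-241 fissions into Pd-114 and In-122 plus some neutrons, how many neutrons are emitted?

5

Conserve mass number: 241 = 114 + 122 + k, so k = 241 − 236 = 5.
Check atomic number: 95 = 46 + 49 + 0 = 95. ✓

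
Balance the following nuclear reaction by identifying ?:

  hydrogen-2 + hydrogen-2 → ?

He-4

Conserve mass number: 2 + 2 = A, so A = 4.
Conserve atomic number: 1 + 1 = Z, so Z = 2.
A = 4 and Z = 2 is helium-4 — an alpha particle.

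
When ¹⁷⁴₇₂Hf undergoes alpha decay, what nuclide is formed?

Alpha decay: mass number changes by -4, atomic number by -2.
A: 174 − 4 = 170; Z: 72 − 2 = 70.
Z = 70 is ytterbium, so the daughter is ¹⁷⁰₇₀Yb.

Yb-170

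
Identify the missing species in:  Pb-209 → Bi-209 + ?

Conserve mass number: 209 = 209 + A, so A = 0.
Conserve atomic number: 82 = 83 + Z, so Z = -1.
A = 0 and Z = -1 is e⁻ — a beta-minus particle.

beta-minus particle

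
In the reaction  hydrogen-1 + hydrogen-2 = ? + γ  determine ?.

Conserve mass number: 1 + 2 = A + 0, so A = 3.
Conserve atomic number: 1 + 1 = Z + 0, so Z = 2.
Z = 2 is helium, so the species is helium-3.

He-3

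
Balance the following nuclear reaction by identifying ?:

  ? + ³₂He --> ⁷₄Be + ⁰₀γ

Conserve mass number: A + 3 = 7 + 0, so A = 4.
Conserve atomic number: Z + 2 = 4 + 0, so Z = 2.
A = 4 and Z = 2 is ⁴₂He — an alpha particle.

alpha particle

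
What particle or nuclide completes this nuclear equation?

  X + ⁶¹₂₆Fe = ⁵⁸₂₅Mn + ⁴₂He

Conserve mass number: A + 61 = 58 + 4, so A = 1.
Conserve atomic number: Z + 26 = 25 + 2, so Z = 1.
A = 1 and Z = 1 is ¹₁H — a proton.

proton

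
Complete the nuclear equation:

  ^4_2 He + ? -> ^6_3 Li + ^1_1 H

He-3

Conserve mass number: 4 + A = 6 + 1, so A = 3.
Conserve atomic number: 2 + Z = 3 + 1, so Z = 2.
Z = 2 is helium, so the species is ^3_2 He.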